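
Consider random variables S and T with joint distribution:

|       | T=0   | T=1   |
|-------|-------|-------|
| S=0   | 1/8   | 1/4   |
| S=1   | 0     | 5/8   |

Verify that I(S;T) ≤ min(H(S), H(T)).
Marginal P(S) (row sums):
  P(S=0) = 1/8 + 1/4 = 3/8
  P(S=1) = 0 + 5/8 = 5/8
Marginal P(T) (column sums):
  P(T=0) = 1/8 + 0 = 1/8
  P(T=1) = 1/4 + 5/8 = 7/8

H(S) = -[(3/8)·log₂(3/8) + (5/8)·log₂(5/8)]
  = 0.5306 + 0.4238
  = 0.9544 bits
H(T) = -[(1/8)·log₂(1/8) + (7/8)·log₂(7/8)]
  = 0.3750 + 0.1686
  = 0.5436 bits
H(S,T) = -[(1/8)·log₂(1/8) + (1/4)·log₂(1/4) + (5/8)·log₂(5/8)]
  = 0.3750 + 0.5000 + 0.4238
  = 1.2988 bits

I(S;T) = H(S) + H(T) - H(S,T)
  = 0.9544 + 0.5436 - 1.2988
  = 0.1992 bits

min(H(S), H(T)) = min(0.9544, 0.5436) = 0.5436 bits
Since 0.1992 ≤ 0.5436, the bound is satisfied ✓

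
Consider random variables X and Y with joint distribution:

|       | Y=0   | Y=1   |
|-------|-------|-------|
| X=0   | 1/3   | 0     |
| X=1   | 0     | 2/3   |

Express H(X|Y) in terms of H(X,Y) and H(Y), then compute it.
H(X|Y) = H(X,Y) - H(Y)

Marginal P(Y) (column sums):
  P(Y=0) = 1/3 + 0 = 1/3
  P(Y=1) = 0 + 2/3 = 2/3

H(X,Y) = -[(1/3)·log₂(1/3) + (2/3)·log₂(2/3)]
  = 0.5283 + 0.3900
  = 0.9183 bits
H(Y) = -[(1/3)·log₂(1/3) + (2/3)·log₂(2/3)]
  = 0.5283 + 0.3900
  = 0.9183 bits

H(X|Y) = 0.9183 - 0.9183 = 0.0000 bits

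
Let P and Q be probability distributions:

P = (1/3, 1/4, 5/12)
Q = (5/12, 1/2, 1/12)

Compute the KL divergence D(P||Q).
D(P||Q) = Σ P(i) log₂(P(i)/Q(i))
  i=0: (1/3) × log₂((1/3)/(5/12)) = (1/3) × log₂(4/5) = -0.1073
  i=1: (1/4) × log₂((1/4)/(1/2)) = (1/4) × log₂(1/2) = -0.2500
  i=2: (5/12) × log₂((5/12)/(1/12)) = (5/12) × log₂(5) = 0.9675
D(P||Q) = -0.1073 - 0.2500 + 0.9675
  = 0.6102 bits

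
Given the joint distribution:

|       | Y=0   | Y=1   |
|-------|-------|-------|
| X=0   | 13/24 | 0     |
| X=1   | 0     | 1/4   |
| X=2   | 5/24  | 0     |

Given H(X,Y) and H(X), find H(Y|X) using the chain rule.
From the chain rule: H(X,Y) = H(X) + H(Y|X)
Therefore: H(Y|X) = H(X,Y) - H(X)

H(X,Y) = -[(13/24)·log₂(13/24) + (1/4)·log₂(1/4) + (5/24)·log₂(5/24)]
  = 0.4791 + 0.5000 + 0.4715
  = 1.4506 bits
Marginal P(X) (row sums):
  P(X=0) = 13/24 + 0 = 13/24
  P(X=1) = 0 + 1/4 = 1/4
  P(X=2) = 5/24 + 0 = 5/24
H(X) = -[(13/24)·log₂(13/24) + (1/4)·log₂(1/4) + (5/24)·log₂(5/24)]
  = 0.4791 + 0.5000 + 0.4715
  = 1.4506 bits

H(Y|X) = 1.4506 - 1.4506 = 0.0000 bits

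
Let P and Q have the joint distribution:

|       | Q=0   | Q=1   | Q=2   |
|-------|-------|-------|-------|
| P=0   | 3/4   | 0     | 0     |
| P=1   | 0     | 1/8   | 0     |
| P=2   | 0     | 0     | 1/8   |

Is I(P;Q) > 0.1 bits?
Marginal P(P) (row sums):
  P(P=0) = 3/4 + 0 + 0 = 3/4
  P(P=1) = 0 + 1/8 + 0 = 1/8
  P(P=2) = 0 + 0 + 1/8 = 1/8
Marginal P(Q) (column sums):
  P(Q=0) = 3/4 + 0 + 0 = 3/4
  P(Q=1) = 0 + 1/8 + 0 = 1/8
  P(Q=2) = 0 + 0 + 1/8 = 1/8

H(P) = -[(3/4)·log₂(3/4) + (1/8)·log₂(1/8) + (1/8)·log₂(1/8)]
  = 0.3113 + 0.3750 + 0.3750
  = 1.0613 bits
H(Q) = -[(3/4)·log₂(3/4) + (1/8)·log₂(1/8) + (1/8)·log₂(1/8)]
  = 0.3113 + 0.3750 + 0.3750
  = 1.0613 bits
H(P,Q) = -[(3/4)·log₂(3/4) + (1/8)·log₂(1/8) + (1/8)·log₂(1/8)]
  = 0.3113 + 0.3750 + 0.3750
  = 1.0613 bits

I(P;Q) = H(P) + H(Q) - H(P,Q)
  = 1.0613 + 1.0613 - 1.0613
  = 1.0613 bits

Yes. I(P;Q) = 1.0613 bits, which is > 0.1 bits.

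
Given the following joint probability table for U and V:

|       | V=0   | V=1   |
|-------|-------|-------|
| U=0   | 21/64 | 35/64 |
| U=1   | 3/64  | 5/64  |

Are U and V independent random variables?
Marginal P(U) (row sums):
  P(U=0) = 21/64 + 35/64 = 7/8
  P(U=1) = 3/64 + 5/64 = 1/8
Marginal P(V) (column sums):
  P(V=0) = 21/64 + 3/64 = 3/8
  P(V=1) = 35/64 + 5/64 = 5/8

U and V are independent iff P(U=i,V=j) = P(U=i)·P(V=j) for every cell.
  P(U=0)·P(V=0) = 7/8 × 3/8 = 21/64 = P(U=0,V=0) ✓
  P(U=0)·P(V=1) = 7/8 × 5/8 = 35/64 = P(U=0,V=1) ✓
  P(U=1)·P(V=0) = 1/8 × 3/8 = 3/64 = P(U=1,V=0) ✓
  P(U=1)·P(V=1) = 1/8 × 5/8 = 5/64 = P(U=1,V=1) ✓

Yes, U and V are independent: every cell factors, so I(U;V) = 0 bits.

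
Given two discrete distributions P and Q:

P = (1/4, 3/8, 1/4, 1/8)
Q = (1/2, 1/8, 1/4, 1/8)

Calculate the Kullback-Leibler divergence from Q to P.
D(P||Q) = Σ P(i) log₂(P(i)/Q(i))
  i=0: (1/4) × log₂((1/4)/(1/2)) = (1/4) × log₂(1/2) = -0.2500
  i=1: (3/8) × log₂((3/8)/(1/8)) = (3/8) × log₂(3) = 0.5944
  i=2: (1/4) × log₂((1/4)/(1/4)) = (1/4) × log₂(1) = 0.0000
  i=3: (1/8) × log₂((1/8)/(1/8)) = (1/8) × log₂(1) = 0.0000
D(P||Q) = -0.2500 + 0.5944 + 0.0000 + 0.0000
  = 0.3444 bits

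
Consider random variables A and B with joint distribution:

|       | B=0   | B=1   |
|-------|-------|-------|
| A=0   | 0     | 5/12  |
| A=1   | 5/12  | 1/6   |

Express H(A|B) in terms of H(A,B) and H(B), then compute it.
H(A|B) = H(A,B) - H(B)

Marginal P(B) (column sums):
  P(B=0) = 0 + 5/12 = 5/12
  P(B=1) = 5/12 + 1/6 = 7/12

H(A,B) = -[(5/12)·log₂(5/12) + (5/12)·log₂(5/12) + (1/6)·log₂(1/6)]
  = 0.5263 + 0.5263 + 0.4308
  = 1.4834 bits
H(B) = -[(5/12)·log₂(5/12) + (7/12)·log₂(7/12)]
  = 0.5263 + 0.4536
  = 0.9799 bits

H(A|B) = 1.4834 - 0.9799 = 0.5035 bits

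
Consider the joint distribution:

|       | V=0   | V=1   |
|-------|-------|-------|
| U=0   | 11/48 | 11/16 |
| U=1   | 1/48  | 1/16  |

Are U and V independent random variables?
Marginal P(U) (row sums):
  P(U=0) = 11/48 + 11/16 = 11/12
  P(U=1) = 1/48 + 1/16 = 1/12
Marginal P(V) (column sums):
  P(V=0) = 11/48 + 1/48 = 1/4
  P(V=1) = 11/16 + 1/16 = 3/4

U and V are independent iff P(U=i,V=j) = P(U=i)·P(V=j) for every cell.
  P(U=0)·P(V=0) = 11/12 × 1/4 = 11/48 = P(U=0,V=0) ✓
  P(U=0)·P(V=1) = 11/12 × 3/4 = 11/16 = P(U=0,V=1) ✓
  P(U=1)·P(V=0) = 1/12 × 1/4 = 1/48 = P(U=1,V=0) ✓
  P(U=1)·P(V=1) = 1/12 × 3/4 = 1/16 = P(U=1,V=1) ✓

Yes, U and V are independent: every cell factors, so I(U;V) = 0 bits.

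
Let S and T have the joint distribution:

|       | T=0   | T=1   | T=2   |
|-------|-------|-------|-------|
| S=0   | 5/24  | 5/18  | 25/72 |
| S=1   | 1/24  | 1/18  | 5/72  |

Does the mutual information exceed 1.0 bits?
Marginal P(S) (row sums):
  P(S=0) = 5/24 + 5/18 + 25/72 = 5/6
  P(S=1) = 1/24 + 1/18 + 5/72 = 1/6
Marginal P(T) (column sums):
  P(T=0) = 5/24 + 1/24 = 1/4
  P(T=1) = 5/18 + 1/18 = 1/3
  P(T=2) = 25/72 + 5/72 = 5/12

H(S) = -[(5/6)·log₂(5/6) + (1/6)·log₂(1/6)]
  = 0.2192 + 0.4308
  = 0.6500 bits
H(T) = -[(1/4)·log₂(1/4) + (1/3)·log₂(1/3) + (5/12)·log₂(5/12)]
  = 0.5000 + 0.5283 + 0.5263
  = 1.5546 bits
H(S,T) = -[(5/24)·log₂(5/24) + (5/18)·log₂(5/18) + (25/72)·log₂(25/72) + (1/24)·log₂(1/24) + (1/18)·log₂(1/18) + (5/72)·log₂(5/72)]
  = 0.4715 + 0.5133 + 0.5299 + 0.1910 + 0.2317 + 0.2672
  = 2.2046 bits

I(S;T) = H(S) + H(T) - H(S,T)
  = 0.6500 + 1.5546 - 2.2046
  = 0.0000 bits

No. I(S;T) = 0.0000 bits, which is ≤ 1.0 bits.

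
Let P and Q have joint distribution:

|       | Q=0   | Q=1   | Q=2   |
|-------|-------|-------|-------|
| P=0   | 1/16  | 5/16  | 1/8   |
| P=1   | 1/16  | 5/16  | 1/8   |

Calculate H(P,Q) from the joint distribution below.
H(P,Q) = -Σ P(P,Q) log₂ P(P,Q), summed over the non-zero cells:
H(P,Q) = -[(1/16)·log₂(1/16) + (5/16)·log₂(5/16) + (1/8)·log₂(1/8) + (1/16)·log₂(1/16) + (5/16)·log₂(5/16) + (1/8)·log₂(1/8)]
  = 0.2500 + 0.5244 + 0.3750 + 0.2500 + 0.5244 + 0.3750
  = 2.2988 bits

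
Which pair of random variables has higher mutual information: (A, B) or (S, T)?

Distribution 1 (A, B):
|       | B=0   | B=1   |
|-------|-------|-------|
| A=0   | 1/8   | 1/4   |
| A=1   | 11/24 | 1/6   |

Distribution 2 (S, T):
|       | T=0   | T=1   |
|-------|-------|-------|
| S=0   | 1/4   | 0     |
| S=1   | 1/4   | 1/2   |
Distribution 1 (A, B):
Marginal P(A) (row sums):
  P(A=0) = 1/8 + 1/4 = 3/8
  P(A=1) = 11/24 + 1/6 = 5/8
Marginal P(B) (column sums):
  P(B=0) = 1/8 + 11/24 = 7/12
  P(B=1) = 1/4 + 1/6 = 5/12

H(A) = -[(3/8)·log₂(3/8) + (5/8)·log₂(5/8)]
  = 0.5306 + 0.4238
  = 0.9544 bits
H(B) = -[(7/12)·log₂(7/12) + (5/12)·log₂(5/12)]
  = 0.4536 + 0.5263
  = 0.9799 bits
H(A,B) = -[(1/8)·log₂(1/8) + (1/4)·log₂(1/4) + (11/24)·log₂(11/24) + (1/6)·log₂(1/6)]
  = 0.3750 + 0.5000 + 0.5159 + 0.4308
  = 1.8217 bits

I(A;B) = H(A) + H(B) - H(A,B)
  = 0.9544 + 0.9799 - 1.8217
  = 0.1126 bits

Distribution 2 (S, T):
Marginal P(S) (row sums):
  P(S=0) = 1/4 + 0 = 1/4
  P(S=1) = 1/4 + 1/2 = 3/4
Marginal P(T) (column sums):
  P(T=0) = 1/4 + 1/4 = 1/2
  P(T=1) = 0 + 1/2 = 1/2

H(S) = -[(1/4)·log₂(1/4) + (3/4)·log₂(3/4)]
  = 0.5000 + 0.3113
  = 0.8113 bits
H(T) = -[(1/2)·log₂(1/2) + (1/2)·log₂(1/2)]
  = 0.5000 + 0.5000
  = 1.0000 bits
H(S,T) = -[(1/4)·log₂(1/4) + (1/4)·log₂(1/4) + (1/2)·log₂(1/2)]
  = 0.5000 + 0.5000 + 0.5000
  = 1.5000 bits

I(S;T) = H(S) + H(T) - H(S,T)
  = 0.8113 + 1.0000 - 1.5000
  = 0.3113 bits

I(S;T) = 0.3113 bits > I(A;B) = 0.1126 bits, so (S, T) has the higher mutual information (stronger dependence).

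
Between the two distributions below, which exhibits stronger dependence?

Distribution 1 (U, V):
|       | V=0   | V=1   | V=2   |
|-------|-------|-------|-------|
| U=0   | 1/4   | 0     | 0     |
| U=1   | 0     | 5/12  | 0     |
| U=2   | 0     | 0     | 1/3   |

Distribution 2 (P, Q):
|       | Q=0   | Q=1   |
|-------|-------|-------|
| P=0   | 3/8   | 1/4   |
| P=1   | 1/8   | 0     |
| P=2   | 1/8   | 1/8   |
Distribution 1 (U, V):
Marginal P(U) (row sums):
  P(U=0) = 1/4 + 0 + 0 = 1/4
  P(U=1) = 0 + 5/12 + 0 = 5/12
  P(U=2) = 0 + 0 + 1/3 = 1/3
Marginal P(V) (column sums):
  P(V=0) = 1/4 + 0 + 0 = 1/4
  P(V=1) = 0 + 5/12 + 0 = 5/12
  P(V=2) = 0 + 0 + 1/3 = 1/3

H(U) = -[(1/4)·log₂(1/4) + (5/12)·log₂(5/12) + (1/3)·log₂(1/3)]
  = 0.5000 + 0.5263 + 0.5283
  = 1.5546 bits
H(V) = -[(1/4)·log₂(1/4) + (5/12)·log₂(5/12) + (1/3)·log₂(1/3)]
  = 0.5000 + 0.5263 + 0.5283
  = 1.5546 bits
H(U,V) = -[(1/4)·log₂(1/4) + (5/12)·log₂(5/12) + (1/3)·log₂(1/3)]
  = 0.5000 + 0.5263 + 0.5283
  = 1.5546 bits

I(U;V) = H(U) + H(V) - H(U,V)
  = 1.5546 + 1.5546 - 1.5546
  = 1.5546 bits

Distribution 2 (P, Q):
Marginal P(P) (row sums):
  P(P=0) = 3/8 + 1/4 = 5/8
  P(P=1) = 1/8 + 0 = 1/8
  P(P=2) = 1/8 + 1/8 = 1/4
Marginal P(Q) (column sums):
  P(Q=0) = 3/8 + 1/8 + 1/8 = 5/8
  P(Q=1) = 1/4 + 0 + 1/8 = 3/8

H(P) = -[(5/8)·log₂(5/8) + (1/8)·log₂(1/8) + (1/4)·log₂(1/4)]
  = 0.4238 + 0.3750 + 0.5000
  = 1.2988 bits
H(Q) = -[(5/8)·log₂(5/8) + (3/8)·log₂(3/8)]
  = 0.4238 + 0.5306
  = 0.9544 bits
H(P,Q) = -[(3/8)·log₂(3/8) + (1/4)·log₂(1/4) + (1/8)·log₂(1/8) + (1/8)·log₂(1/8) + (1/8)·log₂(1/8)]
  = 0.5306 + 0.5000 + 0.3750 + 0.3750 + 0.3750
  = 2.1556 bits

I(P;Q) = H(P) + H(Q) - H(P,Q)
  = 1.2988 + 0.9544 - 2.1556
  = 0.0976 bits

I(U;V) = 1.5546 bits > I(P;Q) = 0.0976 bits, so (U, V) has the higher mutual information (stronger dependence).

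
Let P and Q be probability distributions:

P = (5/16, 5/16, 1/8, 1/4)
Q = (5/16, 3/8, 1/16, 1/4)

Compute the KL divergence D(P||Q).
D(P||Q) = Σ P(i) log₂(P(i)/Q(i))
  i=0: (5/16) × log₂((5/16)/(5/16)) = (5/16) × log₂(1) = 0.0000
  i=1: (5/16) × log₂((5/16)/(3/8)) = (5/16) × log₂(5/6) = -0.0822
  i=2: (1/8) × log₂((1/8)/(1/16)) = (1/8) × log₂(2) = 0.1250
  i=3: (1/4) × log₂((1/4)/(1/4)) = (1/4) × log₂(1) = 0.0000
D(P||Q) = 0.0000 - 0.0822 + 0.1250 + 0.0000
  = 0.0428 bits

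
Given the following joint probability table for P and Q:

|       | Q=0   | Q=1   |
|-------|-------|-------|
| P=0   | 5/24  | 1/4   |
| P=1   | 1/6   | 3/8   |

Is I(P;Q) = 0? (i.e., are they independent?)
Marginal P(P) (row sums):
  P(P=0) = 5/24 + 1/4 = 11/24
  P(P=1) = 1/6 + 3/8 = 13/24
Marginal P(Q) (column sums):
  P(Q=0) = 5/24 + 1/6 = 3/8
  P(Q=1) = 1/4 + 3/8 = 5/8

P and Q are independent iff P(P=i,Q=j) = P(P=i)·P(Q=j) for every cell.
  P(P=0)·P(Q=0) = 11/24 × 3/8 = 11/64, but P(P=0,Q=0) = 5/24 ✗

No, P and Q are not independent. Quantitatively, I(P;Q) > 0:

H(P) = -[(11/24)·log₂(11/24) + (13/24)·log₂(13/24)]
  = 0.5159 + 0.4791
  = 0.9950 bits
H(Q) = -[(3/8)·log₂(3/8) + (5/8)·log₂(5/8)]
  = 0.5306 + 0.4238
  = 0.9544 bits
H(P,Q) = -[(5/24)·log₂(5/24) + (1/4)·log₂(1/4) + (1/6)·log₂(1/6) + (3/8)·log₂(3/8)]
  = 0.4715 + 0.5000 + 0.4308 + 0.5306
  = 1.9329 bits
I(P;Q) = H(P) + H(Q) - H(P,Q) = 0.9950 + 0.9544 - 1.9329 = 0.0165 bits > 0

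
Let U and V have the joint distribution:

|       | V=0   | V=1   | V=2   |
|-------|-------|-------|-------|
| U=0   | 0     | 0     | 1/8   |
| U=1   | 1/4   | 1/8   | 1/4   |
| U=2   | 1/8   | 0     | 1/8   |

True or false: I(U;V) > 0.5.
Marginal P(U) (row sums):
  P(U=0) = 0 + 0 + 1/8 = 1/8
  P(U=1) = 1/4 + 1/8 + 1/4 = 5/8
  P(U=2) = 1/8 + 0 + 1/8 = 1/4
Marginal P(V) (column sums):
  P(V=0) = 0 + 1/4 + 1/8 = 3/8
  P(V=1) = 0 + 1/8 + 0 = 1/8
  P(V=2) = 1/8 + 1/4 + 1/8 = 1/2

H(U) = -[(1/8)·log₂(1/8) + (5/8)·log₂(5/8) + (1/4)·log₂(1/4)]
  = 0.3750 + 0.4238 + 0.5000
  = 1.2988 bits
H(V) = -[(3/8)·log₂(3/8) + (1/8)·log₂(1/8) + (1/2)·log₂(1/2)]
  = 0.5306 + 0.3750 + 0.5000
  = 1.4056 bits
H(U,V) = -[(1/8)·log₂(1/8) + (1/4)·log₂(1/4) + (1/8)·log₂(1/8) + (1/4)·log₂(1/4) + (1/8)·log₂(1/8) + (1/8)·log₂(1/8)]
  = 0.3750 + 0.5000 + 0.3750 + 0.5000 + 0.3750 + 0.3750
  = 2.5000 bits

I(U;V) = H(U) + H(V) - H(U,V)
  = 1.2988 + 1.4056 - 2.5000
  = 0.2044 bits

False. I(U;V) = 0.2044 bits, which is ≤ 0.5 bits.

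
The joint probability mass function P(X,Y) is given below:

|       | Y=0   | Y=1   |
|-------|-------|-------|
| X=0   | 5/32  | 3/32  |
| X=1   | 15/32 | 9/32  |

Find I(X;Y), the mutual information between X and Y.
Marginal P(X) (row sums):
  P(X=0) = 5/32 + 3/32 = 1/4
  P(X=1) = 15/32 + 9/32 = 3/4
Marginal P(Y) (column sums):
  P(Y=0) = 5/32 + 15/32 = 5/8
  P(Y=1) = 3/32 + 9/32 = 3/8

H(X) = -[(1/4)·log₂(1/4) + (3/4)·log₂(3/4)]
  = 0.5000 + 0.3113
  = 0.8113 bits
H(Y) = -[(5/8)·log₂(5/8) + (3/8)·log₂(3/8)]
  = 0.4238 + 0.5306
  = 0.9544 bits
H(X,Y) = -[(5/32)·log₂(5/32) + (3/32)·log₂(3/32) + (15/32)·log₂(15/32) + (9/32)·log₂(9/32)]
  = 0.4184 + 0.3202 + 0.5124 + 0.5147
  = 1.7657 bits

I(X;Y) = H(X) + H(Y) - H(X,Y)
  = 0.8113 + 0.9544 - 1.7657
  = 0.0000 bits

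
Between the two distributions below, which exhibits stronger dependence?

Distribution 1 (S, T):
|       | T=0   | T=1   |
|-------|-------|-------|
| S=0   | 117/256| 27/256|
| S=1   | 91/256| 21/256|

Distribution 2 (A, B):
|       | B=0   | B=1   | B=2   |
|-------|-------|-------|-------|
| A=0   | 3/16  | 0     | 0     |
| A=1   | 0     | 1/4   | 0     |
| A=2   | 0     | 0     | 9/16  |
Distribution 1 (S, T):
Marginal P(S) (row sums):
  P(S=0) = 117/256 + 27/256 = 9/16
  P(S=1) = 91/256 + 21/256 = 7/16
Marginal P(T) (column sums):
  P(T=0) = 117/256 + 91/256 = 13/16
  P(T=1) = 27/256 + 21/256 = 3/16

H(S) = -[(9/16)·log₂(9/16) + (7/16)·log₂(7/16)]
  = 0.4669 + 0.5218
  = 0.9887 bits
H(T) = -[(13/16)·log₂(13/16) + (3/16)·log₂(3/16)]
  = 0.2434 + 0.4528
  = 0.6962 bits
H(S,T) = -[(117/256)·log₂(117/256) + (27/256)·log₂(27/256) + (91/256)·log₂(91/256) + (21/256)·log₂(21/256)]
  = 0.5163 + 0.3423 + 0.5304 + 0.2959
  = 1.6849 bits

I(S;T) = H(S) + H(T) - H(S,T)
  = 0.9887 + 0.6962 - 1.6849
  = 0.0000 bits

Distribution 2 (A, B):
Marginal P(A) (row sums):
  P(A=0) = 3/16 + 0 + 0 = 3/16
  P(A=1) = 0 + 1/4 + 0 = 1/4
  P(A=2) = 0 + 0 + 9/16 = 9/16
Marginal P(B) (column sums):
  P(B=0) = 3/16 + 0 + 0 = 3/16
  P(B=1) = 0 + 1/4 + 0 = 1/4
  P(B=2) = 0 + 0 + 9/16 = 9/16

H(A) = -[(3/16)·log₂(3/16) + (1/4)·log₂(1/4) + (9/16)·log₂(9/16)]
  = 0.4528 + 0.5000 + 0.4669
  = 1.4197 bits
H(B) = -[(3/16)·log₂(3/16) + (1/4)·log₂(1/4) + (9/16)·log₂(9/16)]
  = 0.4528 + 0.5000 + 0.4669
  = 1.4197 bits
H(A,B) = -[(3/16)·log₂(3/16) + (1/4)·log₂(1/4) + (9/16)·log₂(9/16)]
  = 0.4528 + 0.5000 + 0.4669
  = 1.4197 bits

I(A;B) = H(A) + H(B) - H(A,B)
  = 1.4197 + 1.4197 - 1.4197
  = 1.4197 bits

I(A;B) = 1.4197 bits > I(S;T) = 0.0000 bits, so (A, B) has the higher mutual information (stronger dependence).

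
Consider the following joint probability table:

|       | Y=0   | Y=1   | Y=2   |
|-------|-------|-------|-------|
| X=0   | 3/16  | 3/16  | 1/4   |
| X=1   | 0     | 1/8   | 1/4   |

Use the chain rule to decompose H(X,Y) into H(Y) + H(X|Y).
By the chain rule: H(X,Y) = H(Y) + H(X|Y)

Marginal P(Y) (column sums):
  P(Y=0) = 3/16 + 0 = 3/16
  P(Y=1) = 3/16 + 1/8 = 5/16
  P(Y=2) = 1/4 + 1/4 = 1/2
H(Y) = -[(3/16)·log₂(3/16) + (5/16)·log₂(5/16) + (1/2)·log₂(1/2)]
  = 0.4528 + 0.5244 + 0.5000
  = 1.4772 bits
H(X|Y) = -Σ P(X,Y)·log₂ P(X|Y), where P(X|Y) = P(X,Y) / P(Y)
  (cells with P(X,Y) = 0 contribute 0)
  (X=0,Y=0): P(X|Y) = (3/16)/(3/16) = 1;  -(3/16)·log₂(1) = 0.0000
  (X=0,Y=1): P(X|Y) = (3/16)/(5/16) = 3/5;  -(3/16)·log₂(3/5) = 0.1382
  (X=0,Y=2): P(X|Y) = (1/4)/(1/2) = 1/2;  -(1/4)·log₂(1/2) = 0.2500
  (X=1,Y=1): P(X|Y) = (1/8)/(5/16) = 2/5;  -(1/8)·log₂(2/5) = 0.1652
  (X=1,Y=2): P(X|Y) = (1/4)/(1/2) = 1/2;  -(1/4)·log₂(1/2) = 0.2500
H(X|Y) = 0.0000 + 0.1382 + 0.2500 + 0.1652 + 0.2500
  = 0.8034 bits

H(X,Y) = H(Y) + H(X|Y) = 1.4772 + 0.8034 = 2.2806 bits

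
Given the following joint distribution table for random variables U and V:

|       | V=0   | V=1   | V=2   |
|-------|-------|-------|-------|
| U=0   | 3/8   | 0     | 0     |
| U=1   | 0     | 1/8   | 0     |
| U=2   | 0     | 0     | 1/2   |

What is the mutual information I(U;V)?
Marginal P(U) (row sums):
  P(U=0) = 3/8 + 0 + 0 = 3/8
  P(U=1) = 0 + 1/8 + 0 = 1/8
  P(U=2) = 0 + 0 + 1/2 = 1/2
Marginal P(V) (column sums):
  P(V=0) = 3/8 + 0 + 0 = 3/8
  P(V=1) = 0 + 1/8 + 0 = 1/8
  P(V=2) = 0 + 0 + 1/2 = 1/2

H(U) = -[(3/8)·log₂(3/8) + (1/8)·log₂(1/8) + (1/2)·log₂(1/2)]
  = 0.5306 + 0.3750 + 0.5000
  = 1.4056 bits
H(V) = -[(3/8)·log₂(3/8) + (1/8)·log₂(1/8) + (1/2)·log₂(1/2)]
  = 0.5306 + 0.3750 + 0.5000
  = 1.4056 bits
H(U,V) = -[(3/8)·log₂(3/8) + (1/8)·log₂(1/8) + (1/2)·log₂(1/2)]
  = 0.5306 + 0.3750 + 0.5000
  = 1.4056 bits

I(U;V) = H(U) + H(V) - H(U,V)
  = 1.4056 + 1.4056 - 1.4056
  = 1.4056 bits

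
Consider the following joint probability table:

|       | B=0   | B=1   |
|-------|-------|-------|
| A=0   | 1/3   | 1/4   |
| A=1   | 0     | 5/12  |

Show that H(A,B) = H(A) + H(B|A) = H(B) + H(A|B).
Marginal P(A) (row sums):
  P(A=0) = 1/3 + 1/4 = 7/12
  P(A=1) = 0 + 5/12 = 5/12
Marginal P(B) (column sums):
  P(B=0) = 1/3 + 0 = 1/3
  P(B=1) = 1/4 + 5/12 = 2/3

Decomposition 1: H(A) + H(B|A)
H(A) = -[(7/12)·log₂(7/12) + (5/12)·log₂(5/12)]
  = 0.4536 + 0.5263
  = 0.9799 bits
H(B|A) = -Σ P(A,B)·log₂ P(B|A), where P(B|A) = P(A,B) / P(A)
  (cells with P(A,B) = 0 contribute 0)
  (A=0,B=0): P(B|A) = (1/3)/(7/12) = 4/7;  -(1/3)·log₂(4/7) = 0.2691
  (A=0,B=1): P(B|A) = (1/4)/(7/12) = 3/7;  -(1/4)·log₂(3/7) = 0.3056
  (A=1,B=1): P(B|A) = (5/12)/(5/12) = 1;  -(5/12)·log₂(1) = 0.0000
H(B|A) = 0.2691 + 0.3056 + 0.0000
  = 0.5747 bits
H(A) + H(B|A) = 0.9799 + 0.5747 = 1.5546 bits

Decomposition 2: H(B) + H(A|B)
H(B) = -[(1/3)·log₂(1/3) + (2/3)·log₂(2/3)]
  = 0.5283 + 0.3900
  = 0.9183 bits
H(A|B) = -Σ P(A,B)·log₂ P(A|B), where P(A|B) = P(A,B) / P(B)
  (cells with P(A,B) = 0 contribute 0)
  (A=0,B=0): P(A|B) = (1/3)/(1/3) = 1;  -(1/3)·log₂(1) = 0.0000
  (A=0,B=1): P(A|B) = (1/4)/(2/3) = 3/8;  -(1/4)·log₂(3/8) = 0.3538
  (A=1,B=1): P(A|B) = (5/12)/(2/3) = 5/8;  -(5/12)·log₂(5/8) = 0.2825
H(A|B) = 0.0000 + 0.3538 + 0.2825
  = 0.6363 bits
H(B) + H(A|B) = 0.9183 + 0.6363 = 1.5546 bits

Direct computation of the joint entropy:
H(A,B) = -[(1/3)·log₂(1/3) + (1/4)·log₂(1/4) + (5/12)·log₂(5/12)]
  = 0.5283 + 0.5000 + 0.5263
  = 1.5546 bits

All three agree: H(A,B) = 1.5546 bits ✓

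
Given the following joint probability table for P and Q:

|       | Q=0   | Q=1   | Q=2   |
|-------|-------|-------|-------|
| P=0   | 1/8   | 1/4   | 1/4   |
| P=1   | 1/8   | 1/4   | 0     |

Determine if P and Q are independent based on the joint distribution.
Marginal P(P) (row sums):
  P(P=0) = 1/8 + 1/4 + 1/4 = 5/8
  P(P=1) = 1/8 + 1/4 + 0 = 3/8
Marginal P(Q) (column sums):
  P(Q=0) = 1/8 + 1/8 = 1/4
  P(Q=1) = 1/4 + 1/4 = 1/2
  P(Q=2) = 1/4 + 0 = 1/4

P and Q are independent iff P(P=i,Q=j) = P(P=i)·P(Q=j) for every cell.
  P(P=0)·P(Q=0) = 5/8 × 1/4 = 5/32, but P(P=0,Q=0) = 1/8 ✗

No, P and Q are not independent. Quantitatively, I(P;Q) > 0:

H(P) = -[(5/8)·log₂(5/8) + (3/8)·log₂(3/8)]
  = 0.4238 + 0.5306
  = 0.9544 bits
H(Q) = -[(1/4)·log₂(1/4) + (1/2)·log₂(1/2) + (1/4)·log₂(1/4)]
  = 0.5000 + 0.5000 + 0.5000
  = 1.5000 bits
H(P,Q) = -[(1/8)·log₂(1/8) + (1/4)·log₂(1/4) + (1/4)·log₂(1/4) + (1/8)·log₂(1/8) + (1/4)·log₂(1/4)]
  = 0.3750 + 0.5000 + 0.5000 + 0.3750 + 0.5000
  = 2.2500 bits
I(P;Q) = H(P) + H(Q) - H(P,Q) = 0.9544 + 1.5000 - 2.2500 = 0.2044 bits > 0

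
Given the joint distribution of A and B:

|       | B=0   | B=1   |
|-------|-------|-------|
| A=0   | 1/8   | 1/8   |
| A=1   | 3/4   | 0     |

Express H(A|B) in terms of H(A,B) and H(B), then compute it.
H(A|B) = H(A,B) - H(B)

Marginal P(B) (column sums):
  P(B=0) = 1/8 + 3/4 = 7/8
  P(B=1) = 1/8 + 0 = 1/8

H(A,B) = -[(1/8)·log₂(1/8) + (1/8)·log₂(1/8) + (3/4)·log₂(3/4)]
  = 0.3750 + 0.3750 + 0.3113
  = 1.0613 bits
H(B) = -[(7/8)·log₂(7/8) + (1/8)·log₂(1/8)]
  = 0.1686 + 0.3750
  = 0.5436 bits

H(A|B) = 1.0613 - 0.5436 = 0.5177 bits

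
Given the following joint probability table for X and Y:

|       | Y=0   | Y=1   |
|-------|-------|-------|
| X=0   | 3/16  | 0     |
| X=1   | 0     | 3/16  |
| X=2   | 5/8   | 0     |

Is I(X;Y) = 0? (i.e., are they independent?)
Marginal P(X) (row sums):
  P(X=0) = 3/16 + 0 = 3/16
  P(X=1) = 0 + 3/16 = 3/16
  P(X=2) = 5/8 + 0 = 5/8
Marginal P(Y) (column sums):
  P(Y=0) = 3/16 + 0 + 5/8 = 13/16
  P(Y=1) = 0 + 3/16 + 0 = 3/16

X and Y are independent iff P(X=i,Y=j) = P(X=i)·P(Y=j) for every cell.
  P(X=0)·P(Y=0) = 3/16 × 13/16 = 39/256, but P(X=0,Y=0) = 3/16 ✗

No, X and Y are not independent. Quantitatively, I(X;Y) > 0:

H(X) = -[(3/16)·log₂(3/16) + (3/16)·log₂(3/16) + (5/8)·log₂(5/8)]
  = 0.4528 + 0.4528 + 0.4238
  = 1.3294 bits
H(Y) = -[(13/16)·log₂(13/16) + (3/16)·log₂(3/16)]
  = 0.2434 + 0.4528
  = 0.6962 bits
H(X,Y) = -[(3/16)·log₂(3/16) + (3/16)·log₂(3/16) + (5/8)·log₂(5/8)]
  = 0.4528 + 0.4528 + 0.4238
  = 1.3294 bits
I(X;Y) = H(X) + H(Y) - H(X,Y) = 1.3294 + 0.6962 - 1.3294 = 0.6962 bits > 0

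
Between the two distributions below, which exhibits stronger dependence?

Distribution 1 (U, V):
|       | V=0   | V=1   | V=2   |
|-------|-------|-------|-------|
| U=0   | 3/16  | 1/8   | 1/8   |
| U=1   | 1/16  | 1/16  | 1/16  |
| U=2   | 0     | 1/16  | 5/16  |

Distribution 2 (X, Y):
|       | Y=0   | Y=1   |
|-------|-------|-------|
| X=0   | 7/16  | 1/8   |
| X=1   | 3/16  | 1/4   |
Distribution 1 (U, V):
Marginal P(U) (row sums):
  P(U=0) = 3/16 + 1/8 + 1/8 = 7/16
  P(U=1) = 1/16 + 1/16 + 1/16 = 3/16
  P(U=2) = 0 + 1/16 + 5/16 = 3/8
Marginal P(V) (column sums):
  P(V=0) = 3/16 + 1/16 + 0 = 1/4
  P(V=1) = 1/8 + 1/16 + 1/16 = 1/4
  P(V=2) = 1/8 + 1/16 + 5/16 = 1/2

H(U) = -[(7/16)·log₂(7/16) + (3/16)·log₂(3/16) + (3/8)·log₂(3/8)]
  = 0.5218 + 0.4528 + 0.5306
  = 1.5052 bits
H(V) = -[(1/4)·log₂(1/4) + (1/4)·log₂(1/4) + (1/2)·log₂(1/2)]
  = 0.5000 + 0.5000 + 0.5000
  = 1.5000 bits
H(U,V) = -[(3/16)·log₂(3/16) + (1/8)·log₂(1/8) + (1/8)·log₂(1/8) + (1/16)·log₂(1/16) + (1/16)·log₂(1/16) + (1/16)·log₂(1/16) + (1/16)·log₂(1/16) + (5/16)·log₂(5/16)]
  = 0.4528 + 0.3750 + 0.3750 + 0.2500 + 0.2500 + 0.2500 + 0.2500 + 0.5244
  = 2.7272 bits

I(U;V) = H(U) + H(V) - H(U,V)
  = 1.5052 + 1.5000 - 2.7272
  = 0.2780 bits

Distribution 2 (X, Y):
Marginal P(X) (row sums):
  P(X=0) = 7/16 + 1/8 = 9/16
  P(X=1) = 3/16 + 1/4 = 7/16
Marginal P(Y) (column sums):
  P(Y=0) = 7/16 + 3/16 = 5/8
  P(Y=1) = 1/8 + 1/4 = 3/8

H(X) = -[(9/16)·log₂(9/16) + (7/16)·log₂(7/16)]
  = 0.4669 + 0.5218
  = 0.9887 bits
H(Y) = -[(5/8)·log₂(5/8) + (3/8)·log₂(3/8)]
  = 0.4238 + 0.5306
  = 0.9544 bits
H(X,Y) = -[(7/16)·log₂(7/16) + (1/8)·log₂(1/8) + (3/16)·log₂(3/16) + (1/4)·log₂(1/4)]
  = 0.5218 + 0.3750 + 0.4528 + 0.5000
  = 1.8496 bits

I(X;Y) = H(X) + H(Y) - H(X,Y)
  = 0.9887 + 0.9544 - 1.8496
  = 0.0935 bits

I(U;V) = 0.2780 bits > I(X;Y) = 0.0935 bits, so (U, V) has the higher mutual information (stronger dependence).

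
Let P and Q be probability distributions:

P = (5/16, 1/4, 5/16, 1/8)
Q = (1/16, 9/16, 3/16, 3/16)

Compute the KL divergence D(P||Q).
D(P||Q) = Σ P(i) log₂(P(i)/Q(i))
  i=0: (5/16) × log₂((5/16)/(1/16)) = (5/16) × log₂(5) = 0.7256
  i=1: (1/4) × log₂((1/4)/(9/16)) = (1/4) × log₂(4/9) = -0.2925
  i=2: (5/16) × log₂((5/16)/(3/16)) = (5/16) × log₂(5/3) = 0.2303
  i=3: (1/8) × log₂((1/8)/(3/16)) = (1/8) × log₂(2/3) = -0.0731
D(P||Q) = 0.7256 - 0.2925 + 0.2303 - 0.0731
  = 0.5903 bits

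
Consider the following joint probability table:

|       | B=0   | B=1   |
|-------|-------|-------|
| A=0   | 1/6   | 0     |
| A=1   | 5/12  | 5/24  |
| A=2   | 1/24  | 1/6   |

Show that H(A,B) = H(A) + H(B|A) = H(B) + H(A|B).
Marginal P(A) (row sums):
  P(A=0) = 1/6 + 0 = 1/6
  P(A=1) = 5/12 + 5/24 = 5/8
  P(A=2) = 1/24 + 1/6 = 5/24
Marginal P(B) (column sums):
  P(B=0) = 1/6 + 5/12 + 1/24 = 5/8
  P(B=1) = 0 + 5/24 + 1/6 = 3/8

Decomposition 1: H(A) + H(B|A)
H(A) = -[(1/6)·log₂(1/6) + (5/8)·log₂(5/8) + (5/24)·log₂(5/24)]
  = 0.4308 + 0.4238 + 0.4715
  = 1.3261 bits
H(B|A) = -Σ P(A,B)·log₂ P(B|A), where P(B|A) = P(A,B) / P(A)
  (cells with P(A,B) = 0 contribute 0)
  (A=0,B=0): P(B|A) = (1/6)/(1/6) = 1;  -(1/6)·log₂(1) = 0.0000
  (A=1,B=0): P(B|A) = (5/12)/(5/8) = 2/3;  -(5/12)·log₂(2/3) = 0.2437
  (A=1,B=1): P(B|A) = (5/24)/(5/8) = 1/3;  -(5/24)·log₂(1/3) = 0.3302
  (A=2,B=0): P(B|A) = (1/24)/(5/24) = 1/5;  -(1/24)·log₂(1/5) = 0.0967
  (A=2,B=1): P(B|A) = (1/6)/(5/24) = 4/5;  -(1/6)·log₂(4/5) = 0.0537
H(B|A) = 0.0000 + 0.2437 + 0.3302 + 0.0967 + 0.0537
  = 0.7243 bits
H(A) + H(B|A) = 1.3261 + 0.7243 = 2.0504 bits

Decomposition 2: H(B) + H(A|B)
H(B) = -[(5/8)·log₂(5/8) + (3/8)·log₂(3/8)]
  = 0.4238 + 0.5306
  = 0.9544 bits
H(A|B) = -Σ P(A,B)·log₂ P(A|B), where P(A|B) = P(A,B) / P(B)
  (cells with P(A,B) = 0 contribute 0)
  (A=0,B=0): P(A|B) = (1/6)/(5/8) = 4/15;  -(1/6)·log₂(4/15) = 0.3178
  (A=1,B=0): P(A|B) = (5/12)/(5/8) = 2/3;  -(5/12)·log₂(2/3) = 0.2437
  (A=1,B=1): P(A|B) = (5/24)/(3/8) = 5/9;  -(5/24)·log₂(5/9) = 0.1767
  (A=2,B=0): P(A|B) = (1/24)/(5/8) = 1/15;  -(1/24)·log₂(1/15) = 0.1628
  (A=2,B=1): P(A|B) = (1/6)/(3/8) = 4/9;  -(1/6)·log₂(4/9) = 0.1950
H(A|B) = 0.3178 + 0.2437 + 0.1767 + 0.1628 + 0.1950
  = 1.0960 bits
H(B) + H(A|B) = 0.9544 + 1.0960 = 2.0504 bits

Direct computation of the joint entropy:
H(A,B) = -[(1/6)·log₂(1/6) + (5/12)·log₂(5/12) + (5/24)·log₂(5/24) + (1/24)·log₂(1/24) + (1/6)·log₂(1/6)]
  = 0.4308 + 0.5263 + 0.4715 + 0.1910 + 0.4308
  = 2.0504 bits

All three agree: H(A,B) = 2.0504 bits ✓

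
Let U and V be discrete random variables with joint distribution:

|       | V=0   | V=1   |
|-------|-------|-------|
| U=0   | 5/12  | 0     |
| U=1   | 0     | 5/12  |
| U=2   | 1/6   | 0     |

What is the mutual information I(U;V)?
Marginal P(U) (row sums):
  P(U=0) = 5/12 + 0 = 5/12
  P(U=1) = 0 + 5/12 = 5/12
  P(U=2) = 1/6 + 0 = 1/6
Marginal P(V) (column sums):
  P(V=0) = 5/12 + 0 + 1/6 = 7/12
  P(V=1) = 0 + 5/12 + 0 = 5/12

H(U) = -[(5/12)·log₂(5/12) + (5/12)·log₂(5/12) + (1/6)·log₂(1/6)]
  = 0.5263 + 0.5263 + 0.4308
  = 1.4834 bits
H(V) = -[(7/12)·log₂(7/12) + (5/12)·log₂(5/12)]
  = 0.4536 + 0.5263
  = 0.9799 bits
H(U,V) = -[(5/12)·log₂(5/12) + (5/12)·log₂(5/12) + (1/6)·log₂(1/6)]
  = 0.5263 + 0.5263 + 0.4308
  = 1.4834 bits

I(U;V) = H(U) + H(V) - H(U,V)
  = 1.4834 + 0.9799 - 1.4834
  = 0.9799 bits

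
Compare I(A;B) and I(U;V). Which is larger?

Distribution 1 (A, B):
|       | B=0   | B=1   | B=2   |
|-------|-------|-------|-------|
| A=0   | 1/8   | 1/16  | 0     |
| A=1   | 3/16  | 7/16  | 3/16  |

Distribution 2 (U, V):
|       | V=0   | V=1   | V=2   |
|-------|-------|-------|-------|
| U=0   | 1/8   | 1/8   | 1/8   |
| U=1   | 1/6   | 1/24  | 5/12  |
Distribution 1 (A, B):
Marginal P(A) (row sums):
  P(A=0) = 1/8 + 1/16 + 0 = 3/16
  P(A=1) = 3/16 + 7/16 + 3/16 = 13/16
Marginal P(B) (column sums):
  P(B=0) = 1/8 + 3/16 = 5/16
  P(B=1) = 1/16 + 7/16 = 1/2
  P(B=2) = 0 + 3/16 = 3/16

H(A) = -[(3/16)·log₂(3/16) + (13/16)·log₂(13/16)]
  = 0.4528 + 0.2434
  = 0.6962 bits
H(B) = -[(5/16)·log₂(5/16) + (1/2)·log₂(1/2) + (3/16)·log₂(3/16)]
  = 0.5244 + 0.5000 + 0.4528
  = 1.4772 bits
H(A,B) = -[(1/8)·log₂(1/8) + (1/16)·log₂(1/16) + (3/16)·log₂(3/16) + (7/16)·log₂(7/16) + (3/16)·log₂(3/16)]
  = 0.3750 + 0.2500 + 0.4528 + 0.5218 + 0.4528
  = 2.0524 bits

I(A;B) = H(A) + H(B) - H(A,B)
  = 0.6962 + 1.4772 - 2.0524
  = 0.1210 bits

Distribution 2 (U, V):
Marginal P(U) (row sums):
  P(U=0) = 1/8 + 1/8 + 1/8 = 3/8
  P(U=1) = 1/6 + 1/24 + 5/12 = 5/8
Marginal P(V) (column sums):
  P(V=0) = 1/8 + 1/6 = 7/24
  P(V=1) = 1/8 + 1/24 = 1/6
  P(V=2) = 1/8 + 5/12 = 13/24

H(U) = -[(3/8)·log₂(3/8) + (5/8)·log₂(5/8)]
  = 0.5306 + 0.4238
  = 0.9544 bits
H(V) = -[(7/24)·log₂(7/24) + (1/6)·log₂(1/6) + (13/24)·log₂(13/24)]
  = 0.5185 + 0.4308 + 0.4791
  = 1.4284 bits
H(U,V) = -[(1/8)·log₂(1/8) + (1/8)·log₂(1/8) + (1/8)·log₂(1/8) + (1/6)·log₂(1/6) + (1/24)·log₂(1/24) + (5/12)·log₂(5/12)]
  = 0.3750 + 0.3750 + 0.3750 + 0.4308 + 0.1910 + 0.5263
  = 2.2731 bits

I(U;V) = H(U) + H(V) - H(U,V)
  = 0.9544 + 1.4284 - 2.2731
  = 0.1097 bits

I(A;B) = 0.1210 bits > I(U;V) = 0.1097 bits, so (A, B) has the higher mutual information (stronger dependence).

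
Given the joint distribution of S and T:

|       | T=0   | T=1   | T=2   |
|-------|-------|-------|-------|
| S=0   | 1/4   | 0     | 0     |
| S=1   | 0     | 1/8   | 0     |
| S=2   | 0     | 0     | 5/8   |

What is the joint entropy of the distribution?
H(S,T) = -Σ P(S,T) log₂ P(S,T), summed over the non-zero cells:
H(S,T) = -[(1/4)·log₂(1/4) + (1/8)·log₂(1/8) + (5/8)·log₂(5/8)]
  = 0.5000 + 0.3750 + 0.4238
  = 1.2988 bits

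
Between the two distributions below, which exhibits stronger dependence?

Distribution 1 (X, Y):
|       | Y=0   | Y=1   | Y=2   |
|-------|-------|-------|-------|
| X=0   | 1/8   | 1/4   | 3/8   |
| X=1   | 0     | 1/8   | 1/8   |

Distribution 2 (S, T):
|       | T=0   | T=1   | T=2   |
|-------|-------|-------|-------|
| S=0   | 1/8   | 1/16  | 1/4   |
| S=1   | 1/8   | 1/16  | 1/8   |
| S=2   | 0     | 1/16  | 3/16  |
Distribution 1 (X, Y):
Marginal P(X) (row sums):
  P(X=0) = 1/8 + 1/4 + 3/8 = 3/4
  P(X=1) = 0 + 1/8 + 1/8 = 1/4
Marginal P(Y) (column sums):
  P(Y=0) = 1/8 + 0 = 1/8
  P(Y=1) = 1/4 + 1/8 = 3/8
  P(Y=2) = 3/8 + 1/8 = 1/2

H(X) = -[(3/4)·log₂(3/4) + (1/4)·log₂(1/4)]
  = 0.3113 + 0.5000
  = 0.8113 bits
H(Y) = -[(1/8)·log₂(1/8) + (3/8)·log₂(3/8) + (1/2)·log₂(1/2)]
  = 0.3750 + 0.5306 + 0.5000
  = 1.4056 bits
H(X,Y) = -[(1/8)·log₂(1/8) + (1/4)·log₂(1/4) + (3/8)·log₂(3/8) + (1/8)·log₂(1/8) + (1/8)·log₂(1/8)]
  = 0.3750 + 0.5000 + 0.5306 + 0.3750 + 0.3750
  = 2.1556 bits

I(X;Y) = H(X) + H(Y) - H(X,Y)
  = 0.8113 + 1.4056 - 2.1556
  = 0.0613 bits

Distribution 2 (S, T):
Marginal P(S) (row sums):
  P(S=0) = 1/8 + 1/16 + 1/4 = 7/16
  P(S=1) = 1/8 + 1/16 + 1/8 = 5/16
  P(S=2) = 0 + 1/16 + 3/16 = 1/4
Marginal P(T) (column sums):
  P(T=0) = 1/8 + 1/8 + 0 = 1/4
  P(T=1) = 1/16 + 1/16 + 1/16 = 3/16
  P(T=2) = 1/4 + 1/8 + 3/16 = 9/16

H(S) = -[(7/16)·log₂(7/16) + (5/16)·log₂(5/16) + (1/4)·log₂(1/4)]
  = 0.5218 + 0.5244 + 0.5000
  = 1.5462 bits
H(T) = -[(1/4)·log₂(1/4) + (3/16)·log₂(3/16) + (9/16)·log₂(9/16)]
  = 0.5000 + 0.4528 + 0.4669
  = 1.4197 bits
H(S,T) = -[(1/8)·log₂(1/8) + (1/16)·log₂(1/16) + (1/4)·log₂(1/4) + (1/8)·log₂(1/8) + (1/16)·log₂(1/16) + (1/8)·log₂(1/8) + (1/16)·log₂(1/16) + (3/16)·log₂(3/16)]
  = 0.3750 + 0.2500 + 0.5000 + 0.3750 + 0.2500 + 0.3750 + 0.2500 + 0.4528
  = 2.8278 bits

I(S;T) = H(S) + H(T) - H(S,T)
  = 1.5462 + 1.4197 - 2.8278
  = 0.1381 bits

I(S;T) = 0.1381 bits > I(X;Y) = 0.0613 bits, so (S, T) has the higher mutual information (stronger dependence).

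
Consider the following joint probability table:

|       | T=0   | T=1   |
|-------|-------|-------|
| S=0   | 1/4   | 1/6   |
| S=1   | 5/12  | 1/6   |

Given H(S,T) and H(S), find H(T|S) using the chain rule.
From the chain rule: H(S,T) = H(S) + H(T|S)
Therefore: H(T|S) = H(S,T) - H(S)

H(S,T) = -[(1/4)·log₂(1/4) + (1/6)·log₂(1/6) + (5/12)·log₂(5/12) + (1/6)·log₂(1/6)]
  = 0.5000 + 0.4308 + 0.5263 + 0.4308
  = 1.8879 bits
Marginal P(S) (row sums):
  P(S=0) = 1/4 + 1/6 = 5/12
  P(S=1) = 5/12 + 1/6 = 7/12
H(S) = -[(5/12)·log₂(5/12) + (7/12)·log₂(7/12)]
  = 0.5263 + 0.4536
  = 0.9799 bits

H(T|S) = 1.8879 - 0.9799 = 0.9080 bits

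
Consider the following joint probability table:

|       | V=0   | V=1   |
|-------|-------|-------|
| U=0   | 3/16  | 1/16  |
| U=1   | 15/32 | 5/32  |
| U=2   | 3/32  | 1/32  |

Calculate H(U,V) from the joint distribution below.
H(U,V) = -Σ P(U,V) log₂ P(U,V), summed over the non-zero cells:
H(U,V) = -[(3/16)·log₂(3/16) + (1/16)·log₂(1/16) + (15/32)·log₂(15/32) + (5/32)·log₂(5/32) + (3/32)·log₂(3/32) + (1/32)·log₂(1/32)]
  = 0.4528 + 0.2500 + 0.5124 + 0.4184 + 0.3202 + 0.1563
  = 2.1101 bits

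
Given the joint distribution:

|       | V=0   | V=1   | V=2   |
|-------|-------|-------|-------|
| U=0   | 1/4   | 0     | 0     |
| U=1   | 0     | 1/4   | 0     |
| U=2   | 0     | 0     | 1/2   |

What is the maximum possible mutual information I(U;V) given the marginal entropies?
The upper bound on mutual information is I(U;V) ≤ min(H(U), H(V)).

Marginal P(U) (row sums):
  P(U=0) = 1/4 + 0 + 0 = 1/4
  P(U=1) = 0 + 1/4 + 0 = 1/4
  P(U=2) = 0 + 0 + 1/2 = 1/2
Marginal P(V) (column sums):
  P(V=0) = 1/4 + 0 + 0 = 1/4
  P(V=1) = 0 + 1/4 + 0 = 1/4
  P(V=2) = 0 + 0 + 1/2 = 1/2

H(U) = -[(1/4)·log₂(1/4) + (1/4)·log₂(1/4) + (1/2)·log₂(1/2)]
  = 0.5000 + 0.5000 + 0.5000
  = 1.5000 bits
H(V) = -[(1/4)·log₂(1/4) + (1/4)·log₂(1/4) + (1/2)·log₂(1/2)]
  = 0.5000 + 0.5000 + 0.5000
  = 1.5000 bits

Maximum possible I(U;V) = min(1.5000, 1.5000) = 1.5000 bits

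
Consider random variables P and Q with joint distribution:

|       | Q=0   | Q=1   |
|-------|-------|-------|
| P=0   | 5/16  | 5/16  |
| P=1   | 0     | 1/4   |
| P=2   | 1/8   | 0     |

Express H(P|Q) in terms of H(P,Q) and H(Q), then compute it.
H(P|Q) = H(P,Q) - H(Q)

Marginal P(Q) (column sums):
  P(Q=0) = 5/16 + 0 + 1/8 = 7/16
  P(Q=1) = 5/16 + 1/4 + 0 = 9/16

H(P,Q) = -[(5/16)·log₂(5/16) + (5/16)·log₂(5/16) + (1/4)·log₂(1/4) + (1/8)·log₂(1/8)]
  = 0.5244 + 0.5244 + 0.5000 + 0.3750
  = 1.9238 bits
H(Q) = -[(7/16)·log₂(7/16) + (9/16)·log₂(9/16)]
  = 0.5218 + 0.4669
  = 0.9887 bits

H(P|Q) = 1.9238 - 0.9887 = 0.9351 bits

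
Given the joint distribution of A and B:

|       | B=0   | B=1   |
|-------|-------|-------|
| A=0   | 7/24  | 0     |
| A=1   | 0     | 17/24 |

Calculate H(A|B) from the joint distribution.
Marginal P(B) (column sums):
  P(B=0) = 7/24 + 0 = 7/24
  P(B=1) = 0 + 17/24 = 17/24

H(A|B) = -Σ P(A,B)·log₂ P(A|B), where P(A|B) = P(A,B) / P(B)
  (cells with P(A,B) = 0 contribute 0)
  (A=0,B=0): P(A|B) = (7/24)/(7/24) = 1;  -(7/24)·log₂(1) = 0.0000
  (A=1,B=1): P(A|B) = (17/24)/(17/24) = 1;  -(17/24)·log₂(1) = 0.0000
H(A|B) = 0.0000 + 0.0000
  = 0.0000 bits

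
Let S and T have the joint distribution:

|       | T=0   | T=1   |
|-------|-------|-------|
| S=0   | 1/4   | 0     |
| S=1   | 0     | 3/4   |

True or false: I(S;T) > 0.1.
Marginal P(S) (row sums):
  P(S=0) = 1/4 + 0 = 1/4
  P(S=1) = 0 + 3/4 = 3/4
Marginal P(T) (column sums):
  P(T=0) = 1/4 + 0 = 1/4
  P(T=1) = 0 + 3/4 = 3/4

H(S) = -[(1/4)·log₂(1/4) + (3/4)·log₂(3/4)]
  = 0.5000 + 0.3113
  = 0.8113 bits
H(T) = -[(1/4)·log₂(1/4) + (3/4)·log₂(3/4)]
  = 0.5000 + 0.3113
  = 0.8113 bits
H(S,T) = -[(1/4)·log₂(1/4) + (3/4)·log₂(3/4)]
  = 0.5000 + 0.3113
  = 0.8113 bits

I(S;T) = H(S) + H(T) - H(S,T)
  = 0.8113 + 0.8113 - 0.8113
  = 0.8113 bits

True. I(S;T) = 0.8113 bits, which is > 0.1 bits.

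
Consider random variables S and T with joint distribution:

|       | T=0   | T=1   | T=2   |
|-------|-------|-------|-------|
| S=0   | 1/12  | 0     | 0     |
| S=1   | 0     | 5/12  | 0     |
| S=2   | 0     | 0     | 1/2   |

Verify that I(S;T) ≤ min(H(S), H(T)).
Marginal P(S) (row sums):
  P(S=0) = 1/12 + 0 + 0 = 1/12
  P(S=1) = 0 + 5/12 + 0 = 5/12
  P(S=2) = 0 + 0 + 1/2 = 1/2
Marginal P(T) (column sums):
  P(T=0) = 1/12 + 0 + 0 = 1/12
  P(T=1) = 0 + 5/12 + 0 = 5/12
  P(T=2) = 0 + 0 + 1/2 = 1/2

H(S) = -[(1/12)·log₂(1/12) + (5/12)·log₂(5/12) + (1/2)·log₂(1/2)]
  = 0.2987 + 0.5263 + 0.5000
  = 1.3250 bits
H(T) = -[(1/12)·log₂(1/12) + (5/12)·log₂(5/12) + (1/2)·log₂(1/2)]
  = 0.2987 + 0.5263 + 0.5000
  = 1.3250 bits
H(S,T) = -[(1/12)·log₂(1/12) + (5/12)·log₂(5/12) + (1/2)·log₂(1/2)]
  = 0.2987 + 0.5263 + 0.5000
  = 1.3250 bits

I(S;T) = H(S) + H(T) - H(S,T)
  = 1.3250 + 1.3250 - 1.3250
  = 1.3250 bits

min(H(S), H(T)) = min(1.3250, 1.3250) = 1.3250 bits
Since 1.3250 ≤ 1.3250, the bound is satisfied ✓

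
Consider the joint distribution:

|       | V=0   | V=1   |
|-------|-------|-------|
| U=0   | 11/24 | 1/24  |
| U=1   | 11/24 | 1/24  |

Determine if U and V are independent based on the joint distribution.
Marginal P(U) (row sums):
  P(U=0) = 11/24 + 1/24 = 1/2
  P(U=1) = 11/24 + 1/24 = 1/2
Marginal P(V) (column sums):
  P(V=0) = 11/24 + 11/24 = 11/12
  P(V=1) = 1/24 + 1/24 = 1/12

U and V are independent iff P(U=i,V=j) = P(U=i)·P(V=j) for every cell.
  P(U=0)·P(V=0) = 1/2 × 11/12 = 11/24 = P(U=0,V=0) ✓
  P(U=0)·P(V=1) = 1/2 × 1/12 = 1/24 = P(U=0,V=1) ✓
  P(U=1)·P(V=0) = 1/2 × 11/12 = 11/24 = P(U=1,V=0) ✓
  P(U=1)·P(V=1) = 1/2 × 1/12 = 1/24 = P(U=1,V=1) ✓

Yes, U and V are independent: every cell factors, so I(U;V) = 0 bits.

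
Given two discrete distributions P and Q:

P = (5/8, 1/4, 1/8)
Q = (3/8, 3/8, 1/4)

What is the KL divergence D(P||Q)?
D(P||Q) = Σ P(i) log₂(P(i)/Q(i))
  i=0: (5/8) × log₂((5/8)/(3/8)) = (5/8) × log₂(5/3) = 0.4606
  i=1: (1/4) × log₂((1/4)/(3/8)) = (1/4) × log₂(2/3) = -0.1462
  i=2: (1/8) × log₂((1/8)/(1/4)) = (1/8) × log₂(1/2) = -0.1250
D(P||Q) = 0.4606 - 0.1462 - 0.1250
  = 0.1894 bits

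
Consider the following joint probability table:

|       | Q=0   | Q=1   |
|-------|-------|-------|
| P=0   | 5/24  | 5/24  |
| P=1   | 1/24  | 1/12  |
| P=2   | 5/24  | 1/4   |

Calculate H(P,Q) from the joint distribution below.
H(P,Q) = -Σ P(P,Q) log₂ P(P,Q), summed over the non-zero cells:
H(P,Q) = -[(5/24)·log₂(5/24) + (5/24)·log₂(5/24) + (1/24)·log₂(1/24) + (1/12)·log₂(1/12) + (5/24)·log₂(5/24) + (1/4)·log₂(1/4)]
  = 0.4715 + 0.4715 + 0.1910 + 0.2987 + 0.4715 + 0.5000
  = 2.4042 bits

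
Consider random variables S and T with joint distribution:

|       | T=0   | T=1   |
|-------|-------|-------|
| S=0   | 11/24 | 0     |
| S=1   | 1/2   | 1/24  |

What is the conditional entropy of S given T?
Marginal P(T) (column sums):
  P(T=0) = 11/24 + 1/2 = 23/24
  P(T=1) = 0 + 1/24 = 1/24

H(S|T) = -Σ P(S,T)·log₂ P(S|T), where P(S|T) = P(S,T) / P(T)
  (cells with P(S,T) = 0 contribute 0)
  (S=0,T=0): P(S|T) = (11/24)/(23/24) = 11/23;  -(11/24)·log₂(11/23) = 0.4877
  (S=1,T=0): P(S|T) = (1/2)/(23/24) = 12/23;  -(1/2)·log₂(12/23) = 0.4693
  (S=1,T=1): P(S|T) = (1/24)/(1/24) = 1;  -(1/24)·log₂(1) = 0.0000
H(S|T) = 0.4877 + 0.4693 + 0.0000
  = 0.9570 bits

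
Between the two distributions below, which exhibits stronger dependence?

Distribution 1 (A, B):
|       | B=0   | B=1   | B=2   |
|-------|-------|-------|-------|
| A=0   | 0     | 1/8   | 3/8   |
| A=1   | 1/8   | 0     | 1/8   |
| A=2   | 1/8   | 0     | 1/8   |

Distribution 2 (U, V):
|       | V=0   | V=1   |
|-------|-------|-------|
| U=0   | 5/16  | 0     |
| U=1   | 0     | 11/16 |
Distribution 1 (A, B):
Marginal P(A) (row sums):
  P(A=0) = 0 + 1/8 + 3/8 = 1/2
  P(A=1) = 1/8 + 0 + 1/8 = 1/4
  P(A=2) = 1/8 + 0 + 1/8 = 1/4
Marginal P(B) (column sums):
  P(B=0) = 0 + 1/8 + 1/8 = 1/4
  P(B=1) = 1/8 + 0 + 0 = 1/8
  P(B=2) = 3/8 + 1/8 + 1/8 = 5/8

H(A) = -[(1/2)·log₂(1/2) + (1/4)·log₂(1/4) + (1/4)·log₂(1/4)]
  = 0.5000 + 0.5000 + 0.5000
  = 1.5000 bits
H(B) = -[(1/4)·log₂(1/4) + (1/8)·log₂(1/8) + (5/8)·log₂(5/8)]
  = 0.5000 + 0.3750 + 0.4238
  = 1.2988 bits
H(A,B) = -[(1/8)·log₂(1/8) + (3/8)·log₂(3/8) + (1/8)·log₂(1/8) + (1/8)·log₂(1/8) + (1/8)·log₂(1/8) + (1/8)·log₂(1/8)]
  = 0.3750 + 0.5306 + 0.3750 + 0.3750 + 0.3750 + 0.3750
  = 2.4056 bits

I(A;B) = H(A) + H(B) - H(A,B)
  = 1.5000 + 1.2988 - 2.4056
  = 0.3932 bits

Distribution 2 (U, V):
Marginal P(U) (row sums):
  P(U=0) = 5/16 + 0 = 5/16
  P(U=1) = 0 + 11/16 = 11/16
Marginal P(V) (column sums):
  P(V=0) = 5/16 + 0 = 5/16
  P(V=1) = 0 + 11/16 = 11/16

H(U) = -[(5/16)·log₂(5/16) + (11/16)·log₂(11/16)]
  = 0.5244 + 0.3716
  = 0.8960 bits
H(V) = -[(5/16)·log₂(5/16) + (11/16)·log₂(11/16)]
  = 0.5244 + 0.3716
  = 0.8960 bits
H(U,V) = -[(5/16)·log₂(5/16) + (11/16)·log₂(11/16)]
  = 0.5244 + 0.3716
  = 0.8960 bits

I(U;V) = H(U) + H(V) - H(U,V)
  = 0.8960 + 0.8960 - 0.8960
  = 0.8960 bits

I(U;V) = 0.8960 bits > I(A;B) = 0.3932 bits, so (U, V) has the higher mutual information (stronger dependence).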